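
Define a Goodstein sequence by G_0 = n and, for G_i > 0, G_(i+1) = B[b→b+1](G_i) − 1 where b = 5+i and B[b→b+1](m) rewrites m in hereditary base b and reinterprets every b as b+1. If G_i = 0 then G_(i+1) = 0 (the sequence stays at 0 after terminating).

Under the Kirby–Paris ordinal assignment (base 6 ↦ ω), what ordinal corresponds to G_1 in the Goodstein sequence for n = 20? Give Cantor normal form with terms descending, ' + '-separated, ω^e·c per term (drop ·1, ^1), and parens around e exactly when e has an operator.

(0) 20|_5 = 4·5 ↦ 4·6|_6 = 24 ⇒ 23
(1) 23|_6 = 3·6 + 5 ↦ 3·7 + 5|_7 = 26 ⇒ 25

ω·3 + 5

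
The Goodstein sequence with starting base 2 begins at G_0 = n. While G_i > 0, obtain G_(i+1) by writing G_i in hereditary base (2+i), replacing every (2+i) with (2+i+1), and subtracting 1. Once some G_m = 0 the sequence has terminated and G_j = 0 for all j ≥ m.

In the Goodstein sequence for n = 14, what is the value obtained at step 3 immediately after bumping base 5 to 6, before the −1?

i=0: 14 = 2^(2 + 1) + 2^2 + 2 (b=2); 2→3: 3^(3 + 1) + 3^3 + 3 = 111; 111−1 = 110
i=1: 110 = 3^(3 + 1) + 3^3 + 2 (b=3); 3→4: 4^(4 + 1) + 4^4 + 2 = 1282; 1282−1 = 1281
i=2: 1281 = 4^(4 + 1) + 4^4 + 1 (b=4); 4→5: 5^(5 + 1) + 5^5 + 1 = 18751; 18751−1 = 18750
i=3: 18750 = 5^(5 + 1) + 5^5 (b=5); 5→6: 6^(6 + 1) + 6^6 = 326592; 326592−1 = 326591

326592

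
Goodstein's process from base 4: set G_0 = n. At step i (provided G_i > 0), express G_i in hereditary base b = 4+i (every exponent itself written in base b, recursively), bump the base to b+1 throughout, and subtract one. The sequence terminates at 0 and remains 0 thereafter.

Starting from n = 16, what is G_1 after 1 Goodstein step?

16 —HB4→ 4^2 —bump→ 5^2 = 25 —(−1)→ 24
24 —HB5→ 4·5 + 4 —bump→ 4·6 + 4 = 28 —(−1)→ 27

24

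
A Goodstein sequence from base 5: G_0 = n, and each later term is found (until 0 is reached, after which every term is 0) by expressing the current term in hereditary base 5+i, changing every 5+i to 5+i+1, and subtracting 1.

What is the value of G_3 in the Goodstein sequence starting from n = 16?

(0) 16|_5 = 3·5 + 1 ↦ 3·6 + 1|_6 = 19 ⇒ 18
(1) 18|_6 = 3·6 ↦ 3·7|_7 = 21 ⇒ 20
(2) 20|_7 = 2·7 + 6 ↦ 2·8 + 6|_8 = 22 ⇒ 21

21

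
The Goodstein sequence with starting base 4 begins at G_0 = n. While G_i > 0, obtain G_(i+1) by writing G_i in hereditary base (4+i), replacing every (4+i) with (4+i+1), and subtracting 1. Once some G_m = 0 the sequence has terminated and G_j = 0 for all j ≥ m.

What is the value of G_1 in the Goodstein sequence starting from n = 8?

9

(0) 8|_4 = 2·4 ↦ 2·5|_5 = 10 ⇒ 9
(1) 9|_5 = 5 + 4 ↦ 6 + 4|_6 = 10 ⇒ 9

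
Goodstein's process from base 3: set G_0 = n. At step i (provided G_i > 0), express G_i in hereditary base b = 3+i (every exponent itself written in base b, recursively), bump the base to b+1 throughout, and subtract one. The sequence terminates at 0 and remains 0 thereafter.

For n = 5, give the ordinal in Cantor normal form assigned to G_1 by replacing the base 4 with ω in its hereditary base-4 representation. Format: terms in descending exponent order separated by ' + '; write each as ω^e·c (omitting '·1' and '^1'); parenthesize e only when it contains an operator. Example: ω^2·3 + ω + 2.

(0) 5|_3 = 3 + 2 ↦ 4 + 2|_4 = 6 ⇒ 5
(1) 5|_4 = 4 + 1 ↦ 5 + 1|_5 = 6 ⇒ 5

ω + 1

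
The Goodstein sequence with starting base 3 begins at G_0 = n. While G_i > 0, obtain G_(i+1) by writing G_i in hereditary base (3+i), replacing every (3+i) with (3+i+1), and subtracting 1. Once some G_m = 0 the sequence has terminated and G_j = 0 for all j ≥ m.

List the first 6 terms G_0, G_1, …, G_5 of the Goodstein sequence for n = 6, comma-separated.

G_0 = 6. HB_3(6) = 2·3. Bump = 8. G_1 = 7.
G_1 = 7. HB_4(7) = 4 + 3. Bump = 8. G_2 = 7.
G_2 = 7. HB_5(7) = 5 + 2. Bump = 8. G_3 = 7.
G_3 = 7. HB_6(7) = 6 + 1. Bump = 8. G_4 = 7.
G_4 = 7. HB_7(7) = 7. Bump = 8. G_5 = 7.

6, 7, 7, 7, 7, 7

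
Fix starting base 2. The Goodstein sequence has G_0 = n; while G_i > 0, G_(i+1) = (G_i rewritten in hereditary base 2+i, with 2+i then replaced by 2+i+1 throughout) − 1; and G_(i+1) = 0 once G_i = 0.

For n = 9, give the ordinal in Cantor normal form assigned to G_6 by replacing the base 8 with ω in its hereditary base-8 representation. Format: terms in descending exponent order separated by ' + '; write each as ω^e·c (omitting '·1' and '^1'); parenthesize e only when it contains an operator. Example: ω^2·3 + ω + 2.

ω^ω·3 + ω^3·3 + ω^2·3 + ω·2 + 7

i=0: 9 = 2^(2 + 1) + 1 (b=2); 2→3: 3^(3 + 1) + 1 = 82; 82−1 = 81
i=1: 81 = 3^(3 + 1) (b=3); 3→4: 4^(4 + 1) = 1024; 1024−1 = 1023
i=2: 1023 = 3·4^4 + 3·4^3 + 3·4^2 + 3·4 + 3 (b=4); 4→5: 3·5^5 + 3·5^3 + 3·5^2 + 3·5 + 3 = 9843; 9843−1 = 9842
i=3: 9842 = 3·5^5 + 3·5^3 + 3·5^2 + 3·5 + 2 (b=5); 5→6: 3·6^6 + 3·6^3 + 3·6^2 + 3·6 + 2 = 140744; 140744−1 = 140743
i=4: 140743 = 3·6^6 + 3·6^3 + 3·6^2 + 3·6 + 1 (b=6); 6→7: 3·7^7 + 3·7^3 + 3·7^2 + 3·7 + 1 = 2471827; 2471827−1 = 2471826
i=5: 2471826 = 3·7^7 + 3·7^3 + 3·7^2 + 3·7 (b=7); 7→8: 3·8^8 + 3·8^3 + 3·8^2 + 3·8 = 50333400; 50333400−1 = 50333399
i=6: 50333399 = 3·8^8 + 3·8^3 + 3·8^2 + 2·8 + 7 (b=8); 8→9: 3·9^9 + 3·9^3 + 3·9^2 + 2·9 + 7 = 1162263922; 1162263922−1 = 1162263921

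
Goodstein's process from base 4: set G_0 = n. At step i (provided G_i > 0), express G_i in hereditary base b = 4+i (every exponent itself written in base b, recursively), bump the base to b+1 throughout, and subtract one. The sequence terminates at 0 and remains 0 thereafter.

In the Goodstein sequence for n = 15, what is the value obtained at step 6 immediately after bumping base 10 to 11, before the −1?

27

(0) 15|_4 = 3·4 + 3 ↦ 3·5 + 3|_5 = 18 ⇒ 17
(1) 17|_5 = 3·5 + 2 ↦ 3·6 + 2|_6 = 20 ⇒ 19
(2) 19|_6 = 3·6 + 1 ↦ 3·7 + 1|_7 = 22 ⇒ 21
(3) 21|_7 = 3·7 ↦ 3·8|_8 = 24 ⇒ 23
(4) 23|_8 = 2·8 + 7 ↦ 2·9 + 7|_9 = 25 ⇒ 24
(5) 24|_9 = 2·9 + 6 ↦ 2·10 + 6|_10 = 26 ⇒ 25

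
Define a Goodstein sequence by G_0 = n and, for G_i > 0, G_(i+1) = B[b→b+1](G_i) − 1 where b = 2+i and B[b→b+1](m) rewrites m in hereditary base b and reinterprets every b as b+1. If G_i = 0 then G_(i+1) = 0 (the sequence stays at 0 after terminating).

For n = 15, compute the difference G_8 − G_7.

96553327495

[0] 15 ≡ 2^(2 + 1) + 2^2 + 2 + 1 (base 2). Lift 3: 112. −1: 111.
[1] 111 ≡ 3^(3 + 1) + 3^3 + 3 (base 3). Lift 4: 1284. −1: 1283.
[2] 1283 ≡ 4^(4 + 1) + 4^4 + 3 (base 4). Lift 5: 18753. −1: 18752.
[3] 18752 ≡ 5^(5 + 1) + 5^5 + 2 (base 5). Lift 6: 326594. −1: 326593.
[4] 326593 ≡ 6^(6 + 1) + 6^6 + 1 (base 6). Lift 7: 6588345. −1: 6588344.
[5] 6588344 ≡ 7^(7 + 1) + 7^7 (base 7). Lift 8: 150994944. −1: 150994943.
[6] 150994943 ≡ 8^(8 + 1) + 7·8^7 + 7·8^6 + 7·8^5 + 7·8^4 + 7·8^3 + 7·8^2 + 7·8 + 7 (base 8). Lift 9: 3524450281. −1: 3524450280.
[7] 3524450280 ≡ 9^(9 + 1) + 7·9^7 + 7·9^6 + 7·9^5 + 7·9^4 + 7·9^3 + 7·9^2 + 7·9 + 6 (base 9). Lift 10: 100077777776. −1: 100077777775.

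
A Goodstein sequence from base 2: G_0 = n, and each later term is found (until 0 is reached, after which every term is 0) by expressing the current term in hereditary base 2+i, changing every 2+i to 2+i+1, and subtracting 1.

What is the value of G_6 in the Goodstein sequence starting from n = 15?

i=0: 15 = 2^(2 + 1) + 2^2 + 2 + 1 (b=2); 2→3: 3^(3 + 1) + 3^3 + 3 + 1 = 112; 112−1 = 111
i=1: 111 = 3^(3 + 1) + 3^3 + 3 (b=3); 3→4: 4^(4 + 1) + 4^4 + 4 = 1284; 1284−1 = 1283
i=2: 1283 = 4^(4 + 1) + 4^4 + 3 (b=4); 4→5: 5^(5 + 1) + 5^5 + 3 = 18753; 18753−1 = 18752
i=3: 18752 = 5^(5 + 1) + 5^5 + 2 (b=5); 5→6: 6^(6 + 1) + 6^6 + 2 = 326594; 326594−1 = 326593
i=4: 326593 = 6^(6 + 1) + 6^6 + 1 (b=6); 6→7: 7^(7 + 1) + 7^7 + 1 = 6588345; 6588345−1 = 6588344
i=5: 6588344 = 7^(7 + 1) + 7^7 (b=7); 7→8: 8^(8 + 1) + 8^8 = 150994944; 150994944−1 = 150994943
i=6: 150994943 = 8^(8 + 1) + 7·8^7 + 7·8^6 + 7·8^5 + 7·8^4 + 7·8^3 + 7·8^2 + 7·8 + 7 (b=8); 8→9: 9^(9 + 1) + 7·9^7 + 7·9^6 + 7·9^5 + 7·9^4 + 7·9^3 + 7·9^2 + 7·9 + 7 = 3524450281; 3524450281−1 = 3524450280

150994943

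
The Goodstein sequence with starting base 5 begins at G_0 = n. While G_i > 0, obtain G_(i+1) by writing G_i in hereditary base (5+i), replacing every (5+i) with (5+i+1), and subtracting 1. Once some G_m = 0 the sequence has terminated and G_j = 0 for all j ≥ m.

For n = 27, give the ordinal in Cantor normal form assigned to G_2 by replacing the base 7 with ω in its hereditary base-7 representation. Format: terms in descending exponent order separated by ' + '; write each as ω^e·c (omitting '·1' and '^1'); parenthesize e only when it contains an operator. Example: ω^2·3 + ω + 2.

G_0 = 27. HB_5(27) = 5^2 + 2. Bump = 38. G_1 = 37.
G_1 = 37. HB_6(37) = 6^2 + 1. Bump = 50. G_2 = 49.
G_2 = 49. HB_7(49) = 7^2. Bump = 64. G_3 = 63.

ω^2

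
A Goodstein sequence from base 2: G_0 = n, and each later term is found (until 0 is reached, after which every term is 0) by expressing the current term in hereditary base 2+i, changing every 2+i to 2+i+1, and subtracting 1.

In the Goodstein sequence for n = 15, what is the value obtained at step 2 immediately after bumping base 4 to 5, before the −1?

18753

step 0: 15 = 2^(2 + 1) + 2^2 + 2 + 1; sub 3 for 2: 3^(3 + 1) + 3^3 + 3 + 1; = 112; G_1 = 112−1 = 111
step 1: 111 = 3^(3 + 1) + 3^3 + 3; sub 4 for 3: 4^(4 + 1) + 4^4 + 4; = 1284; G_2 = 1284−1 = 1283
step 2: 1283 = 4^(4 + 1) + 4^4 + 3; sub 5 for 4: 5^(5 + 1) + 5^5 + 3; = 18753; G_3 = 18753−1 = 18752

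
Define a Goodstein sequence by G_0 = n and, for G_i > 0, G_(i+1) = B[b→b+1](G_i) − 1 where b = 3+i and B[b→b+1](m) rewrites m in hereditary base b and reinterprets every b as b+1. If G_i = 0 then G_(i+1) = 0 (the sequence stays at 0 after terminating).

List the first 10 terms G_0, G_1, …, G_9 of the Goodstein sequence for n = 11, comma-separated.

i=0: 11 = 3^2 + 2 (b=3); 3→4: 4^2 + 2 = 18; 18−1 = 17
i=1: 17 = 4^2 + 1 (b=4); 4→5: 5^2 + 1 = 26; 26−1 = 25
i=2: 25 = 5^2 (b=5); 5→6: 6^2 = 36; 36−1 = 35
i=3: 35 = 5·6 + 5 (b=6); 6→7: 5·7 + 5 = 40; 40−1 = 39
i=4: 39 = 5·7 + 4 (b=7); 7→8: 5·8 + 4 = 44; 44−1 = 43
i=5: 43 = 5·8 + 3 (b=8); 8→9: 5·9 + 3 = 48; 48−1 = 47
i=6: 47 = 5·9 + 2 (b=9); 9→10: 5·10 + 2 = 52; 52−1 = 51
i=7: 51 = 5·10 + 1 (b=10); 10→11: 5·11 + 1 = 56; 56−1 = 55
i=8: 55 = 5·11 (b=11); 11→12: 5·12 = 60; 60−1 = 59

11, 17, 25, 35, 39, 43, 47, 51, 55, 59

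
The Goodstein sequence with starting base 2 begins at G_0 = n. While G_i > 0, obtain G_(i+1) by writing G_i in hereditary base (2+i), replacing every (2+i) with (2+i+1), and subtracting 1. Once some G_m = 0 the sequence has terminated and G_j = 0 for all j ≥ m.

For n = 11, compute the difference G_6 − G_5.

128452926

G_0 = 11. HB_2(11) = 2^(2 + 1) + 2 + 1. Bump = 85. G_1 = 84.
G_1 = 84. HB_3(84) = 3^(3 + 1) + 3. Bump = 1028. G_2 = 1027.
G_2 = 1027. HB_4(1027) = 4^(4 + 1) + 3. Bump = 15628. G_3 = 15627.
G_3 = 15627. HB_5(15627) = 5^(5 + 1) + 2. Bump = 279938. G_4 = 279937.
G_4 = 279937. HB_6(279937) = 6^(6 + 1) + 1. Bump = 5764802. G_5 = 5764801.
G_5 = 5764801. HB_7(5764801) = 7^(7 + 1). Bump = 134217728. G_6 = 134217727.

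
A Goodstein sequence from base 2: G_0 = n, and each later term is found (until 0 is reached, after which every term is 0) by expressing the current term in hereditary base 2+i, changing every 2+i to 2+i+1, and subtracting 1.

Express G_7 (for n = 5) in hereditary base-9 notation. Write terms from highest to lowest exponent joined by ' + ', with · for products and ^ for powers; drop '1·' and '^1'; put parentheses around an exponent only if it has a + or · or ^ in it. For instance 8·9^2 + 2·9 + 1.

3·9^3 + 3·9^2 + 2·9 + 6

(0) 5|_2 = 2^2 + 1 ↦ 3^3 + 1|_3 = 28 ⇒ 27
(1) 27|_3 = 3^3 ↦ 4^4|_4 = 256 ⇒ 255
(2) 255|_4 = 3·4^3 + 3·4^2 + 3·4 + 3 ↦ 3·5^3 + 3·5^2 + 3·5 + 3|_5 = 468 ⇒ 467
(3) 467|_5 = 3·5^3 + 3·5^2 + 3·5 + 2 ↦ 3·6^3 + 3·6^2 + 3·6 + 2|_6 = 776 ⇒ 775
(4) 775|_6 = 3·6^3 + 3·6^2 + 3·6 + 1 ↦ 3·7^3 + 3·7^2 + 3·7 + 1|_7 = 1198 ⇒ 1197
(5) 1197|_7 = 3·7^3 + 3·7^2 + 3·7 ↦ 3·8^3 + 3·8^2 + 3·8|_8 = 1752 ⇒ 1751
(6) 1751|_8 = 3·8^3 + 3·8^2 + 2·8 + 7 ↦ 3·9^3 + 3·9^2 + 2·9 + 7|_9 = 2455 ⇒ 2454
(7) 2454|_9 = 3·9^3 + 3·9^2 + 2·9 + 6 ↦ 3·10^3 + 3·10^2 + 2·10 + 6|_10 = 3326 ⇒ 3325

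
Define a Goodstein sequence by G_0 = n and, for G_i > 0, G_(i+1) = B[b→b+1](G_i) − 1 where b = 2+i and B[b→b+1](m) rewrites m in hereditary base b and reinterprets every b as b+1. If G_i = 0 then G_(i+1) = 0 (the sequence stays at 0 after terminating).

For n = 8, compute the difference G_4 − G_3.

87085

base 2: 8 = 2^(2 + 1); at 3: 3^(3 + 1) = 81; next = 80
base 3: 80 = 2·3^3 + 2·3^2 + 2·3 + 2; at 4: 2·4^4 + 2·4^2 + 2·4 + 2 = 554; next = 553
base 4: 553 = 2·4^4 + 2·4^2 + 2·4 + 1; at 5: 2·5^5 + 2·5^2 + 2·5 + 1 = 6311; next = 6310
base 5: 6310 = 2·5^5 + 2·5^2 + 2·5; at 6: 2·6^6 + 2·6^2 + 2·6 = 93396; next = 93395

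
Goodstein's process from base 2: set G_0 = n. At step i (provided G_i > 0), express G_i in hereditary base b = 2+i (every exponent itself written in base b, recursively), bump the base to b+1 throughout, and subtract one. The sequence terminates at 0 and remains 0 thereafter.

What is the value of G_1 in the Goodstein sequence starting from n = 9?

G_0=9  [base 2] 2^(2 + 1) + 1  →[2↦3]→  3^(3 + 1) + 1 = 82  −1 ⇒ G_1=81
G_1=81  [base 3] 3^(3 + 1)  →[3↦4]→  4^(4 + 1) = 1024  −1 ⇒ G_2=1023

81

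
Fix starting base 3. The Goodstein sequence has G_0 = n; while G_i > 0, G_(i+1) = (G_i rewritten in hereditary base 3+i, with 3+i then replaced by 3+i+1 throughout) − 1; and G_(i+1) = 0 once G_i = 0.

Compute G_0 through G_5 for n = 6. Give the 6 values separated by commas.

6, 7, 7, 7, 7, 7

step 0: 6 = 2·3; sub 4 for 3: 2·4; = 8; G_1 = 8−1 = 7
step 1: 7 = 4 + 3; sub 5 for 4: 5 + 3; = 8; G_2 = 8−1 = 7
step 2: 7 = 5 + 2; sub 6 for 5: 6 + 2; = 8; G_3 = 8−1 = 7
step 3: 7 = 6 + 1; sub 7 for 6: 7 + 1; = 8; G_4 = 8−1 = 7
step 4: 7 = 7; sub 8 for 7: 8; = 8; G_5 = 8−1 = 7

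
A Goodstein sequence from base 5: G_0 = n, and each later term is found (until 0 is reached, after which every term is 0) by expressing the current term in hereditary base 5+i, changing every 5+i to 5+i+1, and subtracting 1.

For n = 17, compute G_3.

base 5: 17 = 3·5 + 2; at 6: 3·6 + 2 = 20; next = 19
base 6: 19 = 3·6 + 1; at 7: 3·7 + 1 = 22; next = 21
base 7: 21 = 3·7; at 8: 3·8 = 24; next = 23
base 8: 23 = 2·8 + 7; at 9: 2·9 + 7 = 25; next = 24

23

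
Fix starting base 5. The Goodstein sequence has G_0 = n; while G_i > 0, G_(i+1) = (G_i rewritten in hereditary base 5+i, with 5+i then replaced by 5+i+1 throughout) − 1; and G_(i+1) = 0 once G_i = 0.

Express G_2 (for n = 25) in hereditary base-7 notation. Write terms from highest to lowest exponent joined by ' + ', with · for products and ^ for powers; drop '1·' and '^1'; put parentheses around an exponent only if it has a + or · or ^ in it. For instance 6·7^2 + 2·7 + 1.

i=0: 25 = 5^2 (b=5); 5→6: 6^2 = 36; 36−1 = 35
i=1: 35 = 5·6 + 5 (b=6); 6→7: 5·7 + 5 = 40; 40−1 = 39
i=2: 39 = 5·7 + 4 (b=7); 7→8: 5·8 + 4 = 44; 44−1 = 43

5·7 + 4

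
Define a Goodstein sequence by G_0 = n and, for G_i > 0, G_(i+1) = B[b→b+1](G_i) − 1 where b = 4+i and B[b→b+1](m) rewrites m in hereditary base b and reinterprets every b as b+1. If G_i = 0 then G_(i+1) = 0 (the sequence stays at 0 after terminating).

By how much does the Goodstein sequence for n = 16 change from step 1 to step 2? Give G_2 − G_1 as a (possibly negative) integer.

G_0 = 16. HB_4(16) = 4^2. Bump = 25. G_1 = 24.
G_1 = 24. HB_5(24) = 4·5 + 4. Bump = 28. G_2 = 27.

3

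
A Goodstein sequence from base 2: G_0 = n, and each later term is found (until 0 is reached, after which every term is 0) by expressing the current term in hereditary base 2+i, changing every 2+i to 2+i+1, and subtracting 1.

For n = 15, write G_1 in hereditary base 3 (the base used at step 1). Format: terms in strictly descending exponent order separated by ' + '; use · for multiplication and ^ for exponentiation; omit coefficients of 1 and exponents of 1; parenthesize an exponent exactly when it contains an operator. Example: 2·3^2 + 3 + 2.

15 —HB2→ 2^(2 + 1) + 2^2 + 2 + 1 —bump→ 3^(3 + 1) + 3^3 + 3 + 1 = 112 —(−1)→ 111
111 —HB3→ 3^(3 + 1) + 3^3 + 3 —bump→ 4^(4 + 1) + 4^4 + 4 = 1284 —(−1)→ 1283

3^(3 + 1) + 3^3 + 3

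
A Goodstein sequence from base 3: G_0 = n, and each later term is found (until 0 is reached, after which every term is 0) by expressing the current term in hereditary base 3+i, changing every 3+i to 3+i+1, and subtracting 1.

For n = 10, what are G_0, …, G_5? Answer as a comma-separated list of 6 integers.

10, 16, 24, 27, 30, 33

G_0=10  [base 3] 3^2 + 1  →[3↦4]→  4^2 + 1 = 17  −1 ⇒ G_1=16
G_1=16  [base 4] 4^2  →[4↦5]→  5^2 = 25  −1 ⇒ G_2=24
G_2=24  [base 5] 4·5 + 4  →[5↦6]→  4·6 + 4 = 28  −1 ⇒ G_3=27
G_3=27  [base 6] 4·6 + 3  →[6↦7]→  4·7 + 3 = 31  −1 ⇒ G_4=30
G_4=30  [base 7] 4·7 + 2  →[7↦8]→  4·8 + 2 = 34  −1 ⇒ G_5=33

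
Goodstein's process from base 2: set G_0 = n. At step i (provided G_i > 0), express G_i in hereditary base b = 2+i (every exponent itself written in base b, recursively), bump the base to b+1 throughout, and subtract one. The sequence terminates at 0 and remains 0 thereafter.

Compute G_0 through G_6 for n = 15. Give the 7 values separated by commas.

[0] 15 ≡ 2^(2 + 1) + 2^2 + 2 + 1 (base 2). Lift 3: 112. −1: 111.
[1] 111 ≡ 3^(3 + 1) + 3^3 + 3 (base 3). Lift 4: 1284. −1: 1283.
[2] 1283 ≡ 4^(4 + 1) + 4^4 + 3 (base 4). Lift 5: 18753. −1: 18752.
[3] 18752 ≡ 5^(5 + 1) + 5^5 + 2 (base 5). Lift 6: 326594. −1: 326593.
[4] 326593 ≡ 6^(6 + 1) + 6^6 + 1 (base 6). Lift 7: 6588345. −1: 6588344.
[5] 6588344 ≡ 7^(7 + 1) + 7^7 (base 7). Lift 8: 150994944. −1: 150994943.

15, 111, 1283, 18752, 326593, 6588344, 150994943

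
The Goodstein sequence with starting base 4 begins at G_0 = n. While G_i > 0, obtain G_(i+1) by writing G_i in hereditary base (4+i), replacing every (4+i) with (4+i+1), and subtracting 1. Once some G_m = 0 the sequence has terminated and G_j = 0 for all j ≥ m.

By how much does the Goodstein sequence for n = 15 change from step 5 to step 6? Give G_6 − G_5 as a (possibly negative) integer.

base 4: 15 = 3·4 + 3; at 5: 3·5 + 3 = 18; next = 17
base 5: 17 = 3·5 + 2; at 6: 3·6 + 2 = 20; next = 19
base 6: 19 = 3·6 + 1; at 7: 3·7 + 1 = 22; next = 21
base 7: 21 = 3·7; at 8: 3·8 = 24; next = 23
base 8: 23 = 2·8 + 7; at 9: 2·9 + 7 = 25; next = 24
base 9: 24 = 2·9 + 6; at 10: 2·10 + 6 = 26; next = 25

1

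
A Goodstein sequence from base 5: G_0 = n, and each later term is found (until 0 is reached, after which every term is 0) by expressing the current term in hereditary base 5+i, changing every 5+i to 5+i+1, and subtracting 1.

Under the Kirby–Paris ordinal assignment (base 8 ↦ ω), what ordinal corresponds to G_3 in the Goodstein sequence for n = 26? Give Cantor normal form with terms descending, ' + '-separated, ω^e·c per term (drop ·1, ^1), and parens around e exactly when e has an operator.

ω·6 + 5

G_0=26  [base 5] 5^2 + 1  →[5↦6]→  6^2 + 1 = 37  −1 ⇒ G_1=36
G_1=36  [base 6] 6^2  →[6↦7]→  7^2 = 49  −1 ⇒ G_2=48
G_2=48  [base 7] 6·7 + 6  →[7↦8]→  6·8 + 6 = 54  −1 ⇒ G_3=53
G_3=53  [base 8] 6·8 + 5  →[8↦9]→  6·9 + 5 = 59  −1 ⇒ G_4=58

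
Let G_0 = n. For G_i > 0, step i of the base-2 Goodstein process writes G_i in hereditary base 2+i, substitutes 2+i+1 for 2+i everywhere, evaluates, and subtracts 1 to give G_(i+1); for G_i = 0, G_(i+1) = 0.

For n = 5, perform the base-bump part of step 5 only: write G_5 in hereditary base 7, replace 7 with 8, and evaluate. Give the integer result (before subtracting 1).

base 2: 5 = 2^2 + 1; at 3: 3^3 + 1 = 28; next = 27
base 3: 27 = 3^3; at 4: 4^4 = 256; next = 255
base 4: 255 = 3·4^3 + 3·4^2 + 3·4 + 3; at 5: 3·5^3 + 3·5^2 + 3·5 + 3 = 468; next = 467
base 5: 467 = 3·5^3 + 3·5^2 + 3·5 + 2; at 6: 3·6^3 + 3·6^2 + 3·6 + 2 = 776; next = 775
base 6: 775 = 3·6^3 + 3·6^2 + 3·6 + 1; at 7: 3·7^3 + 3·7^2 + 3·7 + 1 = 1198; next = 1197

1752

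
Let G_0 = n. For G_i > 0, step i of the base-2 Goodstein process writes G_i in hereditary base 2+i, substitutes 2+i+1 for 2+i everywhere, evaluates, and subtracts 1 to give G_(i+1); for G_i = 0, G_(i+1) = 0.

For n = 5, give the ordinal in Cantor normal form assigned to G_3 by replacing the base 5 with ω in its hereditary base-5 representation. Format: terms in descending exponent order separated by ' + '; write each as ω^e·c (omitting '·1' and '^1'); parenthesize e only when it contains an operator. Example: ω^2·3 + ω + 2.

step 0: 5 = 2^2 + 1; sub 3 for 2: 3^3 + 1; = 28; G_1 = 28−1 = 27
step 1: 27 = 3^3; sub 4 for 3: 4^4; = 256; G_2 = 256−1 = 255
step 2: 255 = 3·4^3 + 3·4^2 + 3·4 + 3; sub 5 for 4: 3·5^3 + 3·5^2 + 3·5 + 3; = 468; G_3 = 468−1 = 467
step 3: 467 = 3·5^3 + 3·5^2 + 3·5 + 2; sub 6 for 5: 3·6^3 + 3·6^2 + 3·6 + 2; = 776; G_4 = 776−1 = 775

ω^3·3 + ω^2·3 + ω·3 + 2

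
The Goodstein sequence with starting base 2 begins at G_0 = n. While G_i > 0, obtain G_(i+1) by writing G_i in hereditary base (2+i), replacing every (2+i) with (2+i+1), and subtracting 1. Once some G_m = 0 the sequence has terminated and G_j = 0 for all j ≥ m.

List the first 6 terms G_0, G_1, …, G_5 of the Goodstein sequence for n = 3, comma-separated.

3, 3, 3, 2, 1, 0

base 2: 3 = 2 + 1; at 3: 3 + 1 = 4; next = 3
base 3: 3 = 3; at 4: 4 = 4; next = 3
base 4: 3 = 3; at 5: 3 = 3; next = 2
base 5: 2 = 2; at 6: 2 = 2; next = 1
base 6: 1 = 1; at 7: 1 = 1; next = 0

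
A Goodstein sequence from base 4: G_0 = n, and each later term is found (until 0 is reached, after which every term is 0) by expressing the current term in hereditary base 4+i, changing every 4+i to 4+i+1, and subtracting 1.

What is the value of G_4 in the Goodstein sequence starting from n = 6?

5

[0] 6 ≡ 4 + 2 (base 4). Lift 5: 7. −1: 6.
[1] 6 ≡ 5 + 1 (base 5). Lift 6: 7. −1: 6.
[2] 6 ≡ 6 (base 6). Lift 7: 7. −1: 6.
[3] 6 ≡ 6 (base 7). Lift 8: 6. −1: 5.
[4] 5 ≡ 5 (base 8). Lift 9: 5. −1: 4.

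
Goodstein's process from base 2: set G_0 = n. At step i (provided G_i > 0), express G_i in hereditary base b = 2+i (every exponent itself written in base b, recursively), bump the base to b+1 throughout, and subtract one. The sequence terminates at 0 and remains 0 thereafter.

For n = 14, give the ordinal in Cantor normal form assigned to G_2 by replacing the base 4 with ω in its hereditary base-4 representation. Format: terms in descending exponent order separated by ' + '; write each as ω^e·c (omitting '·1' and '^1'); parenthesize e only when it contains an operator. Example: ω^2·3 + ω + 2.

ω^(ω + 1) + ω^ω + 1

i=0: 14 = 2^(2 + 1) + 2^2 + 2 (b=2); 2→3: 3^(3 + 1) + 3^3 + 3 = 111; 111−1 = 110
i=1: 110 = 3^(3 + 1) + 3^3 + 2 (b=3); 3→4: 4^(4 + 1) + 4^4 + 2 = 1282; 1282−1 = 1281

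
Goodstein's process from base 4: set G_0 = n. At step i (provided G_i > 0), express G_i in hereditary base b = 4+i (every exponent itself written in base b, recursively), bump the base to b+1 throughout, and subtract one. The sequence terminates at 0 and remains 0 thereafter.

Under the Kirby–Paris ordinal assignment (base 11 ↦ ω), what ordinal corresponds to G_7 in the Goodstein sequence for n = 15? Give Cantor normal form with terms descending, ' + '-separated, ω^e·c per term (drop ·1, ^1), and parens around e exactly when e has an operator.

base 4: 15 = 3·4 + 3; at 5: 3·5 + 3 = 18; next = 17
base 5: 17 = 3·5 + 2; at 6: 3·6 + 2 = 20; next = 19
base 6: 19 = 3·6 + 1; at 7: 3·7 + 1 = 22; next = 21
base 7: 21 = 3·7; at 8: 3·8 = 24; next = 23
base 8: 23 = 2·8 + 7; at 9: 2·9 + 7 = 25; next = 24
base 9: 24 = 2·9 + 6; at 10: 2·10 + 6 = 26; next = 25
base 10: 25 = 2·10 + 5; at 11: 2·11 + 5 = 27; next = 26

ω·2 + 4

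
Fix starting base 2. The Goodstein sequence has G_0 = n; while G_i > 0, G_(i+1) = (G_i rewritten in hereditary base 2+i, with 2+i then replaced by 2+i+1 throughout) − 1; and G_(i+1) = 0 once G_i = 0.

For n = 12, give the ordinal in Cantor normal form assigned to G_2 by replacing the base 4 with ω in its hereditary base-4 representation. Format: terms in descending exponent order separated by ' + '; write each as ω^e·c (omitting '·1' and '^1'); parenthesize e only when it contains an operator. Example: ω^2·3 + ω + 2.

ω^(ω + 1) + ω^2·2 + ω·2 + 1

G_0 = 12. HB_2(12) = 2^(2 + 1) + 2^2. Bump = 108. G_1 = 107.
G_1 = 107. HB_3(107) = 3^(3 + 1) + 2·3^2 + 2·3 + 2. Bump = 1066. G_2 = 1065.
G_2 = 1065. HB_4(1065) = 4^(4 + 1) + 2·4^2 + 2·4 + 1. Bump = 15686. G_3 = 15685.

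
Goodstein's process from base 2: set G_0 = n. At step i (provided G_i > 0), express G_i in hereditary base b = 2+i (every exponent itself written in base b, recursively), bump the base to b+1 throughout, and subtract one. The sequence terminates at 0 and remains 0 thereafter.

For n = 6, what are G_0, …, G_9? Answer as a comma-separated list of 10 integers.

G_0 = 6. HB_2(6) = 2^2 + 2. Bump = 30. G_1 = 29.
G_1 = 29. HB_3(29) = 3^3 + 2. Bump = 258. G_2 = 257.
G_2 = 257. HB_4(257) = 4^4 + 1. Bump = 3126. G_3 = 3125.
G_3 = 3125. HB_5(3125) = 5^5. Bump = 46656. G_4 = 46655.
G_4 = 46655. HB_6(46655) = 5·6^5 + 5·6^4 + 5·6^3 + 5·6^2 + 5·6 + 5. Bump = 98040. G_5 = 98039.
G_5 = 98039. HB_7(98039) = 5·7^5 + 5·7^4 + 5·7^3 + 5·7^2 + 5·7 + 4. Bump = 187244. G_6 = 187243.
G_6 = 187243. HB_8(187243) = 5·8^5 + 5·8^4 + 5·8^3 + 5·8^2 + 5·8 + 3. Bump = 332148. G_7 = 332147.
G_7 = 332147. HB_9(332147) = 5·9^5 + 5·9^4 + 5·9^3 + 5·9^2 + 5·9 + 2. Bump = 555552. G_8 = 555551.
G_8 = 555551. HB_10(555551) = 5·10^5 + 5·10^4 + 5·10^3 + 5·10^2 + 5·10 + 1. Bump = 885776. G_9 = 885775.

6, 29, 257, 3125, 46655, 98039, 187243, 332147, 555551, 885775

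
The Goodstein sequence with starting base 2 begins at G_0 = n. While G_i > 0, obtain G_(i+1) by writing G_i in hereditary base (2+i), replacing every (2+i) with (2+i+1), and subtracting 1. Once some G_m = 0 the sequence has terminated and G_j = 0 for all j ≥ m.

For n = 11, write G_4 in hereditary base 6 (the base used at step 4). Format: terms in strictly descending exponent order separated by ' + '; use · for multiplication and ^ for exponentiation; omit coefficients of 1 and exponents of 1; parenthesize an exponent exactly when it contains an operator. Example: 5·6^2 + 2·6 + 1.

6^(6 + 1) + 1

11 —HB2→ 2^(2 + 1) + 2 + 1 —bump→ 3^(3 + 1) + 3 + 1 = 85 —(−1)→ 84
84 —HB3→ 3^(3 + 1) + 3 —bump→ 4^(4 + 1) + 4 = 1028 —(−1)→ 1027
1027 —HB4→ 4^(4 + 1) + 3 —bump→ 5^(5 + 1) + 3 = 15628 —(−1)→ 15627
15627 —HB5→ 5^(5 + 1) + 2 —bump→ 6^(6 + 1) + 2 = 279938 —(−1)→ 279937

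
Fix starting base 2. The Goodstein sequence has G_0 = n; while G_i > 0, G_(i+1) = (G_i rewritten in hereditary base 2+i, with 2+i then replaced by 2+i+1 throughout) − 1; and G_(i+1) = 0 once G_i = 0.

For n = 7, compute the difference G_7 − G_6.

(0) 7|_2 = 2^2 + 2 + 1 ↦ 3^3 + 3 + 1|_3 = 31 ⇒ 30
(1) 30|_3 = 3^3 + 3 ↦ 4^4 + 4|_4 = 260 ⇒ 259
(2) 259|_4 = 4^4 + 3 ↦ 5^5 + 3|_5 = 3128 ⇒ 3127
(3) 3127|_5 = 5^5 + 2 ↦ 6^6 + 2|_6 = 46658 ⇒ 46657
(4) 46657|_6 = 6^6 + 1 ↦ 7^7 + 1|_7 = 823544 ⇒ 823543
(5) 823543|_7 = 7^7 ↦ 8^8|_8 = 16777216 ⇒ 16777215
(6) 16777215|_8 = 7·8^7 + 7·8^6 + 7·8^5 + 7·8^4 + 7·8^3 + 7·8^2 + 7·8 + 7 ↦ 7·9^7 + 7·9^6 + 7·9^5 + 7·9^4 + 7·9^3 + 7·9^2 + 7·9 + 7|_9 = 37665880 ⇒ 37665879

20888664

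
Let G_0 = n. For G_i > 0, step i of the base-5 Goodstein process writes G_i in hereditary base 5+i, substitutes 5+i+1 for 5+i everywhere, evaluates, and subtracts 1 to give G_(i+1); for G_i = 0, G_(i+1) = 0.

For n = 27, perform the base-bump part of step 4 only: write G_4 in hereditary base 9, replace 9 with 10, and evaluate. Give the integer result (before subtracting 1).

(0) 27|_5 = 5^2 + 2 ↦ 6^2 + 2|_6 = 38 ⇒ 37
(1) 37|_6 = 6^2 + 1 ↦ 7^2 + 1|_7 = 50 ⇒ 49
(2) 49|_7 = 7^2 ↦ 8^2|_8 = 64 ⇒ 63
(3) 63|_8 = 7·8 + 7 ↦ 7·9 + 7|_9 = 70 ⇒ 69

76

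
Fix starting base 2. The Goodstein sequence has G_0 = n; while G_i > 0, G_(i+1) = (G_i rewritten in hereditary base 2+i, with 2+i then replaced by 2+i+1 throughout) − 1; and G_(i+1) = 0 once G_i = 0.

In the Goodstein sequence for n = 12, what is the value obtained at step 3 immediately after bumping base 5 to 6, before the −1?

G_0 = 12. HB_2(12) = 2^(2 + 1) + 2^2. Bump = 108. G_1 = 107.
G_1 = 107. HB_3(107) = 3^(3 + 1) + 2·3^2 + 2·3 + 2. Bump = 1066. G_2 = 1065.
G_2 = 1065. HB_4(1065) = 4^(4 + 1) + 2·4^2 + 2·4 + 1. Bump = 15686. G_3 = 15685.
G_3 = 15685. HB_5(15685) = 5^(5 + 1) + 2·5^2 + 2·5. Bump = 280020. G_4 = 280019.

280020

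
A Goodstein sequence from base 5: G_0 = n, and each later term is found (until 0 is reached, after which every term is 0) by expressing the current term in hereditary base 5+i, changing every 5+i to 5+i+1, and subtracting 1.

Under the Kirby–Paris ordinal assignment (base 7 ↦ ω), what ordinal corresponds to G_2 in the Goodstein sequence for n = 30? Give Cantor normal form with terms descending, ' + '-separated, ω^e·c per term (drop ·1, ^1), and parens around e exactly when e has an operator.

(0) 30|_5 = 5^2 + 5 ↦ 6^2 + 6|_6 = 42 ⇒ 41
(1) 41|_6 = 6^2 + 5 ↦ 7^2 + 5|_7 = 54 ⇒ 53
(2) 53|_7 = 7^2 + 4 ↦ 8^2 + 4|_8 = 68 ⇒ 67

ω^2 + 4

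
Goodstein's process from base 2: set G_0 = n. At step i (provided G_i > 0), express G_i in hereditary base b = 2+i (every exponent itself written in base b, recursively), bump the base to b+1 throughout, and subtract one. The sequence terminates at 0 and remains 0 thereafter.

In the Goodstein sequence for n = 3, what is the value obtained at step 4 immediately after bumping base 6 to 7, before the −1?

1

3 —HB2→ 2 + 1 —bump→ 3 + 1 = 4 —(−1)→ 3
3 —HB3→ 3 —bump→ 4 = 4 —(−1)→ 3
3 —HB4→ 3 —bump→ 3 = 3 —(−1)→ 2
2 —HB5→ 2 —bump→ 2 = 2 —(−1)→ 1
1 —HB6→ 1 —bump→ 1 = 1 —(−1)→ 0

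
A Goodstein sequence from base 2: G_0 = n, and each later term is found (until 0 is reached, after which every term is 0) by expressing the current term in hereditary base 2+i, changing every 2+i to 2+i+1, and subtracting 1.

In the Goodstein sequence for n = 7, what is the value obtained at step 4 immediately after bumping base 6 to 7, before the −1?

823544

7 —HB2→ 2^2 + 2 + 1 —bump→ 3^3 + 3 + 1 = 31 —(−1)→ 30
30 —HB3→ 3^3 + 3 —bump→ 4^4 + 4 = 260 —(−1)→ 259
259 —HB4→ 4^4 + 3 —bump→ 5^5 + 3 = 3128 —(−1)→ 3127
3127 —HB5→ 5^5 + 2 —bump→ 6^6 + 2 = 46658 —(−1)→ 46657
46657 —HB6→ 6^6 + 1 —bump→ 7^7 + 1 = 823544 —(−1)→ 823543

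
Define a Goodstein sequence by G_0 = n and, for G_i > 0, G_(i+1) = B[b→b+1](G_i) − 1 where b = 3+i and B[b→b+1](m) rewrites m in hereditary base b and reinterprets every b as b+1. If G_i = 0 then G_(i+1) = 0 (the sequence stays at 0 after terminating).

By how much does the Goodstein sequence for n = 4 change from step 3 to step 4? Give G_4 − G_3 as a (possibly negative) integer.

-1

4 —HB3→ 3 + 1 —bump→ 4 + 1 = 5 —(−1)→ 4
4 —HB4→ 4 —bump→ 5 = 5 —(−1)→ 4
4 —HB5→ 4 —bump→ 4 = 4 —(−1)→ 3
3 —HB6→ 3 —bump→ 3 = 3 —(−1)→ 2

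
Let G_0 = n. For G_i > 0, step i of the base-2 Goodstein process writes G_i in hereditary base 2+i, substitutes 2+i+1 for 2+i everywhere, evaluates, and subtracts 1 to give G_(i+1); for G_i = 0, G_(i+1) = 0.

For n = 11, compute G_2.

1027

G_0 = 11. HB_2(11) = 2^(2 + 1) + 2 + 1. Bump = 85. G_1 = 84.
G_1 = 84. HB_3(84) = 3^(3 + 1) + 3. Bump = 1028. G_2 = 1027.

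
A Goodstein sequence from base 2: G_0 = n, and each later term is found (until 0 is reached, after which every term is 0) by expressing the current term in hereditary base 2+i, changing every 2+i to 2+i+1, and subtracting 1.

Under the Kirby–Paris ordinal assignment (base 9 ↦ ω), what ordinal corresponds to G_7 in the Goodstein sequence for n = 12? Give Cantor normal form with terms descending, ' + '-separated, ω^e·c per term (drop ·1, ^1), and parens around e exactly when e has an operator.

G_0=12  [base 2] 2^(2 + 1) + 2^2  →[2↦3]→  3^(3 + 1) + 3^3 = 108  −1 ⇒ G_1=107
G_1=107  [base 3] 3^(3 + 1) + 2·3^2 + 2·3 + 2  →[3↦4]→  4^(4 + 1) + 2·4^2 + 2·4 + 2 = 1066  −1 ⇒ G_2=1065
G_2=1065  [base 4] 4^(4 + 1) + 2·4^2 + 2·4 + 1  →[4↦5]→  5^(5 + 1) + 2·5^2 + 2·5 + 1 = 15686  −1 ⇒ G_3=15685
G_3=15685  [base 5] 5^(5 + 1) + 2·5^2 + 2·5  →[5↦6]→  6^(6 + 1) + 2·6^2 + 2·6 = 280020  −1 ⇒ G_4=280019
G_4=280019  [base 6] 6^(6 + 1) + 2·6^2 + 6 + 5  →[6↦7]→  7^(7 + 1) + 2·7^2 + 7 + 5 = 5764911  −1 ⇒ G_5=5764910
G_5=5764910  [base 7] 7^(7 + 1) + 2·7^2 + 7 + 4  →[7↦8]→  8^(8 + 1) + 2·8^2 + 8 + 4 = 134217868  −1 ⇒ G_6=134217867
G_6=134217867  [base 8] 8^(8 + 1) + 2·8^2 + 8 + 3  →[8↦9]→  9^(9 + 1) + 2·9^2 + 9 + 3 = 3486784575  −1 ⇒ G_7=3486784574
G_7=3486784574  [base 9] 9^(9 + 1) + 2·9^2 + 9 + 2  →[9↦10]→  10^(10 + 1) + 2·10^2 + 10 + 2 = 100000000212  −1 ⇒ G_8=100000000211

ω^(ω + 1) + ω^2·2 + ω + 2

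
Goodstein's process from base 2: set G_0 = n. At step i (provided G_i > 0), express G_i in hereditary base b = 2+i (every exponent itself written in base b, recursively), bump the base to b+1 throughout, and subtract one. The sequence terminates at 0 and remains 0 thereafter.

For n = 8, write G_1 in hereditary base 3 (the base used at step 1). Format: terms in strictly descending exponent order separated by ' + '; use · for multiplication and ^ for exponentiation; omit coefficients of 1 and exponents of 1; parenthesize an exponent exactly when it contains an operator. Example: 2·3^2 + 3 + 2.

G_0=8  [base 2] 2^(2 + 1)  →[2↦3]→  3^(3 + 1) = 81  −1 ⇒ G_1=80
G_1=80  [base 3] 2·3^3 + 2·3^2 + 2·3 + 2  →[3↦4]→  2·4^4 + 2·4^2 + 2·4 + 2 = 554  −1 ⇒ G_2=553

2·3^3 + 2·3^2 + 2·3 + 2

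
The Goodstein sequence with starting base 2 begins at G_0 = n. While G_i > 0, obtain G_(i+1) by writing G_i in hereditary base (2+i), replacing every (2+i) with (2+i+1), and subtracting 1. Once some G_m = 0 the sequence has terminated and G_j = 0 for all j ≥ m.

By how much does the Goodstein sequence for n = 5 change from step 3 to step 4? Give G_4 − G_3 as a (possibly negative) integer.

308

step 0: 5 = 2^2 + 1; sub 3 for 2: 3^3 + 1; = 28; G_1 = 28−1 = 27
step 1: 27 = 3^3; sub 4 for 3: 4^4; = 256; G_2 = 256−1 = 255
step 2: 255 = 3·4^3 + 3·4^2 + 3·4 + 3; sub 5 for 4: 3·5^3 + 3·5^2 + 3·5 + 3; = 468; G_3 = 468−1 = 467
step 3: 467 = 3·5^3 + 3·5^2 + 3·5 + 2; sub 6 for 5: 3·6^3 + 3·6^2 + 3·6 + 2; = 776; G_4 = 776−1 = 775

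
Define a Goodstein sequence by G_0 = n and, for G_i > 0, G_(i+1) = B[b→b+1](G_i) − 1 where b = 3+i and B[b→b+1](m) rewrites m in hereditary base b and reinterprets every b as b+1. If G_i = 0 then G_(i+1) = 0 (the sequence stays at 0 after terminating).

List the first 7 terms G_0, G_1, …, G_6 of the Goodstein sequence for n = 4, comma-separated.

4 —HB3→ 3 + 1 —bump→ 4 + 1 = 5 —(−1)→ 4
4 —HB4→ 4 —bump→ 5 = 5 —(−1)→ 4
4 —HB5→ 4 —bump→ 4 = 4 —(−1)→ 3
3 —HB6→ 3 —bump→ 3 = 3 —(−1)→ 2
2 —HB7→ 2 —bump→ 2 = 2 —(−1)→ 1
1 —HB8→ 1 —bump→ 1 = 1 —(−1)→ 0

4, 4, 4, 3, 2, 1, 0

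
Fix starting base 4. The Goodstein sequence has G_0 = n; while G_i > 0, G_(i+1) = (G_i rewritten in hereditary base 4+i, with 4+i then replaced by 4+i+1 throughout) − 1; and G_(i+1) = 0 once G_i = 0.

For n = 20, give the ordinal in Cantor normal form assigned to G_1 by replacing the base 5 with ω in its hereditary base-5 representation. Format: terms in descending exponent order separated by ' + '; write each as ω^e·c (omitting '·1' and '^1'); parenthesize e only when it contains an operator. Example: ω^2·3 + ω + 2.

ω^2 + 4

i=0: 20 = 4^2 + 4 (b=4); 4→5: 5^2 + 5 = 30; 30−1 = 29
i=1: 29 = 5^2 + 4 (b=5); 5→6: 6^2 + 4 = 40; 40−1 = 39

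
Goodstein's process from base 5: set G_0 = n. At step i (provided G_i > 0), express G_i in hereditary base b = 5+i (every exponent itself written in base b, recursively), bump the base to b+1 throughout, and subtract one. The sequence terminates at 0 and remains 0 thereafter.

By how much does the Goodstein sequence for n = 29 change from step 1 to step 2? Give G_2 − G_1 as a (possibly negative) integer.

[0] 29 ≡ 5^2 + 4 (base 5). Lift 6: 40. −1: 39.
[1] 39 ≡ 6^2 + 3 (base 6). Lift 7: 52. −1: 51.

12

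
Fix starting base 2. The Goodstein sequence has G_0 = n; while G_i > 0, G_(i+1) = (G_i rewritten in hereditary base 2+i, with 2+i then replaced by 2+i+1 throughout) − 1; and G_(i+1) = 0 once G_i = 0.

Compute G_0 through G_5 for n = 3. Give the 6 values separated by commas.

3, 3, 3, 2, 1, 0

(0) 3|_2 = 2 + 1 ↦ 3 + 1|_3 = 4 ⇒ 3
(1) 3|_3 = 3 ↦ 4|_4 = 4 ⇒ 3
(2) 3|_4 = 3 ↦ 3|_5 = 3 ⇒ 2
(3) 2|_5 = 2 ↦ 2|_6 = 2 ⇒ 1
(4) 1|_6 = 1 ↦ 1|_7 = 1 ⇒ 0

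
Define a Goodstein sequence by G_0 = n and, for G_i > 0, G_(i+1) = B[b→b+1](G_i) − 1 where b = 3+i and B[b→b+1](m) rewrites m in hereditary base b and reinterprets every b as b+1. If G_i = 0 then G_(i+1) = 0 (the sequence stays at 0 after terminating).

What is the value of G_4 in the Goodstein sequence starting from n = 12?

[0] 12 ≡ 3^2 + 3 (base 3). Lift 4: 20. −1: 19.
[1] 19 ≡ 4^2 + 3 (base 4). Lift 5: 28. −1: 27.
[2] 27 ≡ 5^2 + 2 (base 5). Lift 6: 38. −1: 37.
[3] 37 ≡ 6^2 + 1 (base 6). Lift 7: 50. −1: 49.

49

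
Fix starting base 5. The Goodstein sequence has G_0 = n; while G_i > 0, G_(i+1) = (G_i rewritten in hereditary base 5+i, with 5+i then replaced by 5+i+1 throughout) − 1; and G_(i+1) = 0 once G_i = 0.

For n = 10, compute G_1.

10 —HB5→ 2·5 —bump→ 2·6 = 12 —(−1)→ 11
11 —HB6→ 6 + 5 —bump→ 7 + 5 = 12 —(−1)→ 11

11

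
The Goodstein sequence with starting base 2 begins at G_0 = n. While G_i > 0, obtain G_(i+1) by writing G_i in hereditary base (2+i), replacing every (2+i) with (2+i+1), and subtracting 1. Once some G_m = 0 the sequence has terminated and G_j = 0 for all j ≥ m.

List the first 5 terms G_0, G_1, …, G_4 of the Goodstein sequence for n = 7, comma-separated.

G_0=7  [base 2] 2^2 + 2 + 1  →[2↦3]→  3^3 + 3 + 1 = 31  −1 ⇒ G_1=30
G_1=30  [base 3] 3^3 + 3  →[3↦4]→  4^4 + 4 = 260  −1 ⇒ G_2=259
G_2=259  [base 4] 4^4 + 3  →[4↦5]→  5^5 + 3 = 3128  −1 ⇒ G_3=3127
G_3=3127  [base 5] 5^5 + 2  →[5↦6]→  6^6 + 2 = 46658  −1 ⇒ G_4=46657

7, 30, 259, 3127, 46657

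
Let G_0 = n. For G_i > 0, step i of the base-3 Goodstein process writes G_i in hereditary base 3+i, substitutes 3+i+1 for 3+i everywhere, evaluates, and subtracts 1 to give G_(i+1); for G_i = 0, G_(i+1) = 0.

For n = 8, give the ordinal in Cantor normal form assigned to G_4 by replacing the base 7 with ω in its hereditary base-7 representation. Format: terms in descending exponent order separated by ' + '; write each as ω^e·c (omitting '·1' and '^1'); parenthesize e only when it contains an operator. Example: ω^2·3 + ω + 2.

G_0 = 8. HB_3(8) = 2·3 + 2. Bump = 10. G_1 = 9.
G_1 = 9. HB_4(9) = 2·4 + 1. Bump = 11. G_2 = 10.
G_2 = 10. HB_5(10) = 2·5. Bump = 12. G_3 = 11.
G_3 = 11. HB_6(11) = 6 + 5. Bump = 12. G_4 = 11.
G_4 = 11. HB_7(11) = 7 + 4. Bump = 12. G_5 = 11.

ω + 4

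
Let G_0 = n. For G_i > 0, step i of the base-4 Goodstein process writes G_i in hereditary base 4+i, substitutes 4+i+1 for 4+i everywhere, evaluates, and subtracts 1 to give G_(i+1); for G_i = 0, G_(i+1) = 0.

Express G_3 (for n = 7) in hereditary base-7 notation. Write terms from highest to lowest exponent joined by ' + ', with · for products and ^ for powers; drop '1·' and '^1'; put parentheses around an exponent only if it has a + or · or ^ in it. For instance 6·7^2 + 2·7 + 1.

G_0 = 7. HB_4(7) = 4 + 3. Bump = 8. G_1 = 7.
G_1 = 7. HB_5(7) = 5 + 2. Bump = 8. G_2 = 7.
G_2 = 7. HB_6(7) = 6 + 1. Bump = 8. G_3 = 7.

7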